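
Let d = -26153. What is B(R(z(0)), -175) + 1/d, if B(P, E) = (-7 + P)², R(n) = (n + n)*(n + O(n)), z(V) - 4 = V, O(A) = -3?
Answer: 26152/26153 ≈ 0.99996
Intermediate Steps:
z(V) = 4 + V
R(n) = 2*n*(-3 + n) (R(n) = (n + n)*(n - 3) = (2*n)*(-3 + n) = 2*n*(-3 + n))
B(R(z(0)), -175) + 1/d = (-7 + 2*(4 + 0)*(-3 + (4 + 0)))² + 1/(-26153) = (-7 + 2*4*(-3 + 4))² - 1/26153 = (-7 + 2*4*1)² - 1/26153 = (-7 + 8)² - 1/26153 = 1² - 1/26153 = 1 - 1/26153 = 26152/26153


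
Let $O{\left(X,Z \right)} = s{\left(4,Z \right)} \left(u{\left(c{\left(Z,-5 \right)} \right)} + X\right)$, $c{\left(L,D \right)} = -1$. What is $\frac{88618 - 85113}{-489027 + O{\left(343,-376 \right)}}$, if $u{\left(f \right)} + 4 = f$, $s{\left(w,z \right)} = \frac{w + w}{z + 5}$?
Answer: $- \frac{1300355}{181431721} \approx -0.0071672$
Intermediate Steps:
$s{\left(w,z \right)} = \frac{2 w}{5 + z}$
$u{\left(f \right)} = -4 + f$
$O{\left(X,Z \right)} = \frac{8 \left(-5 + X\right)}{5 + Z}$ ($O{\left(X,Z \right)} = 2 \cdot 4 \frac{1}{5 + Z} \left(\left(-4 - 1\right) + X\right) = \frac{8}{5 + Z} \left(-5 + X\right) = \frac{8 \left(-5 + X\right)}{5 + Z}$)
$\frac{88618 - 85113}{-489027 + O{\left(343,-376 \right)}} = \frac{88618 - 85113}{-489027 + \frac{8 \left(-5 + 343\right)}{5 - 376}} = \frac{3505}{-489027 + 8 \frac{1}{-371} \cdot 338} = \frac{3505}{-489027 + 8 \left(- \frac{1}{371}\right) 338} = \frac{3505}{-489027 - \frac{2704}{371}} = \frac{3505}{- \frac{181431721}{371}} = 3505 \left(- \frac{371}{181431721}\right) = - \frac{1300355}{181431721}$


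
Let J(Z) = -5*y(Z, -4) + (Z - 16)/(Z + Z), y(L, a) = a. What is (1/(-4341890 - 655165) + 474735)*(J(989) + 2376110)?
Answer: 5574834255841707188456/4942087395 ≈ 1.1280e+12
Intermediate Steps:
J(Z) = 20 + (-16 + Z)/(2*Z) (J(Z) = -5*(-4) + (Z - 16)/(Z + Z) = 20 + (-16 + Z)/((2*Z)) = 20 + (-16 + Z)*(1/(2*Z)) = 20 + (-16 + Z)/(2*Z))
(1/(-4341890 - 655165) + 474735)*(J(989) + 2376110) = (1/(-4341890 - 655165) + 474735)*((41/2 - 8/989) + 2376110) = (1/(-4997055) + 474735)*((41/2 - 8*1/989) + 2376110) = (-1/4997055 + 474735)*((41/2 - 8/989) + 2376110) = 2372276905424*(40533/1978 + 2376110)/4997055 = (2372276905424/4997055)*(4699986113/1978) = 5574834255841707188456/4942087395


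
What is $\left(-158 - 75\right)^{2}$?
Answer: $54289$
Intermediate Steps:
$\left(-158 - 75\right)^{2} = \left(-233\right)^{2} = 54289$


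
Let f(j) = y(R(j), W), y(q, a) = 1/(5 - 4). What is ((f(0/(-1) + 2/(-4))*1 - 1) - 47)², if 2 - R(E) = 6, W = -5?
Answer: 2209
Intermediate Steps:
R(E) = -4 (R(E) = 2 - 1*6 = 2 - 6 = -4)
y(q, a) = 1 (y(q, a) = 1/1 = 1)
f(j) = 1
((f(0/(-1) + 2/(-4))*1 - 1) - 47)² = ((1*1 - 1) - 47)² = ((1 - 1) - 47)² = (0 - 47)² = (-47)² = 2209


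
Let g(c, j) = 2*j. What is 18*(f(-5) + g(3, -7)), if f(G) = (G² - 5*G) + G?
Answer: 558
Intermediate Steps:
f(G) = G² - 4*G
18*(f(-5) + g(3, -7)) = 18*(-5*(-4 - 5) + 2*(-7)) = 18*(-5*(-9) - 14) = 18*(45 - 14) = 18*31 = 558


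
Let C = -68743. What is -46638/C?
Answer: 46638/68743 ≈ 0.67844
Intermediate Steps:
-46638/C = -46638/(-68743) = -46638*(-1/68743) = 46638/68743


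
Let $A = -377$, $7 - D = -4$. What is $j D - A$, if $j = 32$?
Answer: $729$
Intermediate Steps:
$D = 11$ ($D = 7 - -4 = 7 + 4 = 11$)
$j D - A = 32 \cdot 11 - -377 = 352 + 377 = 729$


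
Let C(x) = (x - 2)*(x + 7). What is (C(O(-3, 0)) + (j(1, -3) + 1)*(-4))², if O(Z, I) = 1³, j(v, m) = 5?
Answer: 1024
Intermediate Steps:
O(Z, I) = 1
C(x) = (-2 + x)*(7 + x)
(C(O(-3, 0)) + (j(1, -3) + 1)*(-4))² = ((-14 + 1² + 5*1) + (5 + 1)*(-4))² = ((-14 + 1 + 5) + 6*(-4))² = (-8 - 24)² = (-32)² = 1024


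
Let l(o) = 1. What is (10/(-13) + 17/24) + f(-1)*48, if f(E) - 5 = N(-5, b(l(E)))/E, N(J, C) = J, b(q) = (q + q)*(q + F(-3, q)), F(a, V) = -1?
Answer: 149741/312 ≈ 479.94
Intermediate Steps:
b(q) = 2*q*(-1 + q) (b(q) = (q + q)*(q - 1) = (2*q)*(-1 + q) = 2*q*(-1 + q))
f(E) = 5 - 5/E
(10/(-13) + 17/24) + f(-1)*48 = (10/(-13) + 17/24) + (5 - 5/(-1))*48 = (10*(-1/13) + 17*(1/24)) + (5 - 5*(-1))*48 = (-10/13 + 17/24) + (5 + 5)*48 = -19/312 + 10*48 = -19/312 + 480 = 149741/312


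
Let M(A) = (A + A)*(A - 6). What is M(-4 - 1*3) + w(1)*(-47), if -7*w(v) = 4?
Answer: 1462/7 ≈ 208.86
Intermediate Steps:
w(v) = -4/7 (w(v) = -1/7*4 = -4/7)
M(A) = 2*A*(-6 + A) (M(A) = (2*A)*(-6 + A) = 2*A*(-6 + A))
M(-4 - 1*3) + w(1)*(-47) = 2*(-4 - 1*3)*(-6 + (-4 - 1*3)) - 4/7*(-47) = 2*(-4 - 3)*(-6 + (-4 - 3)) + 188/7 = 2*(-7)*(-6 - 7) + 188/7 = 2*(-7)*(-13) + 188/7 = 182 + 188/7 = 1462/7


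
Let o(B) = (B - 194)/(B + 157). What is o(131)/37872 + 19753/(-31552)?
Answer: -374046259/597468672 ≈ -0.62605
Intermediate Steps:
o(B) = (-194 + B)/(157 + B)
o(131)/37872 + 19753/(-31552) = ((-194 + 131)/(157 + 131))/37872 + 19753/(-31552) = (-63/288)*(1/37872) + 19753*(-1/31552) = ((1/288)*(-63))*(1/37872) - 19753/31552 = -7/32*1/37872 - 19753/31552 = -7/1211904 - 19753/31552 = -374046259/597468672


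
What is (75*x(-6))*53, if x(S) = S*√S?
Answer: -23850*I*√6 ≈ -58420.0*I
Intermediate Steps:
x(S) = S^(3/2)
(75*x(-6))*53 = (75*(-6)^(3/2))*53 = (75*(-6*I*√6))*53 = -450*I*√6*53 = -23850*I*√6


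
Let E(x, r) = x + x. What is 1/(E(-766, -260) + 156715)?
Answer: 1/155183 ≈ 6.4440e-6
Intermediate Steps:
E(x, r) = 2*x
1/(E(-766, -260) + 156715) = 1/(2*(-766) + 156715) = 1/(-1532 + 156715) = 1/155183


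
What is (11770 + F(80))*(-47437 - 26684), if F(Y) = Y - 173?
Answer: -865510917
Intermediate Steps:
F(Y) = -173 + Y
(11770 + F(80))*(-47437 - 26684) = (11770 + (-173 + 80))*(-47437 - 26684) = (11770 - 93)*(-74121) = 11677*(-74121) = -865510917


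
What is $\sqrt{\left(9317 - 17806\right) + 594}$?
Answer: $i \sqrt{7895} \approx 88.854 i$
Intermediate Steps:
$\sqrt{\left(9317 - 17806\right) + 594} = \sqrt{-8489 + 594} = \sqrt{-7895} = i \sqrt{7895}$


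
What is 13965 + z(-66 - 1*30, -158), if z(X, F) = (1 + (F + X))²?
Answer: 77974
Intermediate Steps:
z(X, F) = (1 + F + X)²
13965 + z(-66 - 1*30, -158) = 13965 + (1 - 158 + (-66 - 1*30))² = 13965 + (1 - 158 + (-66 - 30))² = 13965 + (1 - 158 - 96)² = 13965 + (-253)² = 13965 + 64009 = 77974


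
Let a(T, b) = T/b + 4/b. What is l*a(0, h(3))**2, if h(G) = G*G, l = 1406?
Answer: 22496/81 ≈ 277.73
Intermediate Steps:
h(G) = G**2
a(T, b) = 4/b + T/b
l*a(0, h(3))**2 = 1406*((4 + 0)/(3**2))**2 = 1406*(4/9)**2 = 1406*(16/81) = 22496/81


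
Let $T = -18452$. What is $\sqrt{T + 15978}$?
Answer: $i \sqrt{2474} \approx 49.739 i$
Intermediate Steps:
$\sqrt{T + 15978} = \sqrt{-18452 + 15978} = \sqrt{-2474} = i \sqrt{2474}$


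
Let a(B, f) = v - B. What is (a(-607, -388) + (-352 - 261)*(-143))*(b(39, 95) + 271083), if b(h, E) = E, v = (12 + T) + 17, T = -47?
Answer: 23930916144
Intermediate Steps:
v = -18 (v = (12 - 47) + 17 = -35 + 17 = -18)
a(B, f) = -18 - B
(a(-607, -388) + (-352 - 261)*(-143))*(b(39, 95) + 271083) = ((-18 - 1*(-607)) + (-352 - 261)*(-143))*(95 + 271083) = ((-18 + 607) - 613*(-143))*271178 = (589 + 87659)*271178 = 88248*271178 = 23930916144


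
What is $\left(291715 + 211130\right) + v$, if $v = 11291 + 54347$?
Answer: $568483$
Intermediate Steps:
$v = 65638$
$\left(291715 + 211130\right) + v = \left(291715 + 211130\right) + 65638 = 502845 + 65638 = 568483$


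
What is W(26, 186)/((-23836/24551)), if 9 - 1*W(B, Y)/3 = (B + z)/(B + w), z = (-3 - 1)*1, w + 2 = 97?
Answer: -7144341/262196 ≈ -27.248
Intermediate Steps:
w = 95 (w = -2 + 97 = 95)
z = -4 (z = -4*1 = -4)
W(B, Y) = 27 - 3*(-4 + B)/(95 + B) (W(B, Y) = 27 - 3*(B - 4)/(B + 95) = 27 - 3*(-4 + B)/(95 + B))
W(26, 186)/((-23836/24551)) = (3*(859 + 8*26)/(95 + 26))/((-23836/24551)) = (3*(859 + 208)/121)/((-23836*1/24551)) = (3*(1/121)*1067)/(-23836/24551) = (291/11)*(-24551/23836) = -7144341/262196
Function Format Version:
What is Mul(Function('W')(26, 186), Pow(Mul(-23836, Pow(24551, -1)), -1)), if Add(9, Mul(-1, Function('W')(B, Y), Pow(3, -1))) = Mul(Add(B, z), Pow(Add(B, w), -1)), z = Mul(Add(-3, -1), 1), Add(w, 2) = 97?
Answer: Rational(-7144341, 262196) ≈ -27.248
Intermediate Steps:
w = 95 (w = Add(-2, 97) = 95)
z = -4 (z = Mul(-4, 1) = -4)
Function('W')(B, Y) = Add(27, Mul(-3, Pow(Add(95, B), -1), Add(-4, B))) (Function('W')(B, Y) = Add(27, Mul(-3, Mul(Add(B, -4), Pow(Add(B, 95), -1)))) = Add(27, Mul(-3, Mul(Add(-4, B), Pow(Add(95, B), -1)))) = Add(27, Mul(-3, Mul(Pow(Add(95, B), -1), Add(-4, B)))) = Add(27, Mul(-3, Pow(Add(95, B), -1), Add(-4, B))))
Mul(Function('W')(26, 186), Pow(Mul(-23836, Pow(24551, -1)), -1)) = Mul(Mul(3, Pow(Add(95, 26), -1), Add(859, Mul(8, 26))), Pow(Mul(-23836, Pow(24551, -1)), -1)) = Mul(Mul(3, Pow(121, -1), Add(859, 208)), Pow(Mul(-23836, Rational(1, 24551)), -1)) = Mul(Mul(3, Rational(1, 121), 1067), Pow(Rational(-23836, 24551), -1)) = Mul(Rational(291, 11), Rational(-24551, 23836)) = Rational(-7144341, 262196)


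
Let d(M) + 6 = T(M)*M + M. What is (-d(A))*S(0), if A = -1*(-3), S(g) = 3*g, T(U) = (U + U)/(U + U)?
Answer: 0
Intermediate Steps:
T(U) = 1 (T(U) = (2*U)/((2*U)) = (2*U)*(1/(2*U)) = 1)
A = 3
d(M) = -6 + 2*M (d(M) = -6 + (1*M + M) = -6 + (M + M) = -6 + 2*M)
(-d(A))*S(0) = (-(-6 + 2*3))*(3*0) = -(-6 + 6)*0 = -1*0*0 = 0*0 = 0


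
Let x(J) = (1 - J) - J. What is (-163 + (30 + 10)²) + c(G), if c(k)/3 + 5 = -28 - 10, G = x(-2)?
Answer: 1308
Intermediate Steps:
x(J) = 1 - 2*J
G = 5 (G = 1 - 2*(-2) = 1 + 4 = 5)
c(k) = -129 (c(k) = -15 + 3*(-28 - 10) = -15 + 3*(-38) = -15 - 114 = -129)
(-163 + (30 + 10)²) + c(G) = (-163 + (30 + 10)²) - 129 = (-163 + 40²) - 129 = (-163 + 1600) - 129 = 1437 - 129 = 1308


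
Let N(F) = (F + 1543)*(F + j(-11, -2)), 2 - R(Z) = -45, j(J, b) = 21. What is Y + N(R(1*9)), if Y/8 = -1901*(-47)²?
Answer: -33486352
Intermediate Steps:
R(Z) = 47 (R(Z) = 2 - 1*(-45) = 2 + 45 = 47)
N(F) = (21 + F)*(1543 + F) (N(F) = (F + 1543)*(F + 21) = (1543 + F)*(21 + F) = (21 + F)*(1543 + F))
Y = -33594472 (Y = 8*(-1901*(-47)²) = 8*(-1901*2209) = 8*(-4199309) = -33594472)
Y + N(R(1*9)) = -33594472 + (32403 + 47² + 1564*47) = -33594472 + (32403 + 2209 + 73508) = -33594472 + 108120 = -33486352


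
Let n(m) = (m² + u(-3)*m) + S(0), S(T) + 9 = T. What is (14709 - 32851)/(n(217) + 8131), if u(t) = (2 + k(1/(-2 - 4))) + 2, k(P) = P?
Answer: -108852/336257 ≈ -0.32372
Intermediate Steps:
S(T) = -9 + T
u(t) = 23/6 (u(t) = (2 + 1/(-2 - 4)) + 2 = (2 + 1/(-6)) + 2 = (2 - ⅙) + 2 = 11/6 + 2 = 23/6)
n(m) = -9 + m² + 23*m/6 (n(m) = (m² + 23*m/6) + (-9 + 0) = (m² + 23*m/6) - 9 = -9 + m² + 23*m/6)
(14709 - 32851)/(n(217) + 8131) = (14709 - 32851)/((-9 + 217² + (23/6)*217) + 8131) = -18142/((-9 + 47089 + 4991/6) + 8131) = -18142/(287471/6 + 8131) = -18142/336257/6 = -18142*6/336257 = -108852/336257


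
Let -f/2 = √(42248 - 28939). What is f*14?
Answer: -28*√13309 ≈ -3230.2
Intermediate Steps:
f = -2*√13309 (f = -2*√(42248 - 28939) = -2*√13309 ≈ -230.73)
f*14 = -2*√13309*14 = -28*√13309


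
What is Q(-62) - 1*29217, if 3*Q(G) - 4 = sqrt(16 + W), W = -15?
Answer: -87646/3 ≈ -29215.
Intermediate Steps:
Q(G) = 5/3 (Q(G) = 4/3 + sqrt(16 - 15)/3 = 4/3 + sqrt(1)/3 = 4/3 + (1/3)*1 = 4/3 + 1/3 = 5/3)
Q(-62) - 1*29217 = 5/3 - 1*29217 = 5/3 - 29217 = -87646/3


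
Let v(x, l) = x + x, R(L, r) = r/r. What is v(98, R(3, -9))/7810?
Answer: 98/3905 ≈ 0.025096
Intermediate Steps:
R(L, r) = 1
v(x, l) = 2*x
v(98, R(3, -9))/7810 = (2*98)/7810 = 196*(1/7810) = 98/3905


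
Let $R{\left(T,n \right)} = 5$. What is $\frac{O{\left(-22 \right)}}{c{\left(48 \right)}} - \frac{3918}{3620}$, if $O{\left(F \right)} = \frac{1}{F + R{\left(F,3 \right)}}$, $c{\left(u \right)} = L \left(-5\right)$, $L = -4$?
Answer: $- \frac{66787}{61540} \approx -1.0853$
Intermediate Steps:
$c{\left(u \right)} = 20$ ($c{\left(u \right)} = \left(-4\right) \left(-5\right) = 20$)
$O{\left(F \right)} = \frac{1}{5 + F}$ ($O{\left(F \right)} = \frac{1}{F + 5} = \frac{1}{5 + F}$)
$\frac{O{\left(-22 \right)}}{c{\left(48 \right)}} - \frac{3918}{3620} = \frac{1}{\left(5 - 22\right) 20} - \frac{3918}{3620} = \frac{1}{-17} \cdot \frac{1}{20} - \frac{1959}{1810} = \left(- \frac{1}{17}\right) \frac{1}{20} - \frac{1959}{1810} = - \frac{1}{340} - \frac{1959}{1810} = - \frac{66787}{61540}$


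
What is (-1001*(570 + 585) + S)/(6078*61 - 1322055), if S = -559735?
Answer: 1715890/951297 ≈ 1.8037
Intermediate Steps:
(-1001*(570 + 585) + S)/(6078*61 - 1322055) = (-1001*(570 + 585) - 559735)/(6078*61 - 1322055) = (-1001*1155 - 559735)/(370758 - 1322055) = (-1156155 - 559735)/(-951297) = -1715890*(-1/951297) = 1715890/951297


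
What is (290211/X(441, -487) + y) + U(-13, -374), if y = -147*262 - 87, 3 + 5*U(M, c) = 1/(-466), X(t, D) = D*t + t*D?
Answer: -3219475567993/83401185 ≈ -38602.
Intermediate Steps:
X(t, D) = 2*D*t (X(t, D) = D*t + D*t = 2*D*t)
U(M, c) = -1399/2330 (U(M, c) = -3/5 + (1/5)/(-466) = -3/5 + (1/5)*(-1/466) = -3/5 - 1/2330 = -1399/2330)
y = -38601 (y = -38514 - 87 = -38601)
(290211/X(441, -487) + y) + U(-13, -374) = (290211/((2*(-487)*441)) - 38601) - 1399/2330 = (290211/(-429534) - 38601) - 1399/2330 = (290211*(-1/429534) - 38601) - 1399/2330 = (-96737/143178 - 38601) - 1399/2330 = -5526910715/143178 - 1399/2330 = -3219475567993/83401185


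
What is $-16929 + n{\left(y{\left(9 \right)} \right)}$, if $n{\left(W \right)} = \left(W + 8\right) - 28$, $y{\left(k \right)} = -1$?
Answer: $-16950$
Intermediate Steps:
$n{\left(W \right)} = -20 + W$ ($n{\left(W \right)} = \left(8 + W\right) - 28 = -20 + W$)
$-16929 + n{\left(y{\left(9 \right)} \right)} = -16929 - 21 = -16950$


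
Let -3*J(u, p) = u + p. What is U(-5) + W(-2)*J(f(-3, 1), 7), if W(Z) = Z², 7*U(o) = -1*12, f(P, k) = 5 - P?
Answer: -152/7 ≈ -21.714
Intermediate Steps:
J(u, p) = -p/3 - u/3 (J(u, p) = -(u + p)/3 = -(p + u)/3 = -p/3 - u/3)
U(o) = -12/7 (U(o) = (-1*12)/7 = (⅐)*(-12) = -12/7)
U(-5) + W(-2)*J(f(-3, 1), 7) = -12/7 + (-2)²*(-⅓*7 - (5 - 1*(-3))/3) = -12/7 + 4*(-7/3 - (5 + 3)/3) = -12/7 + 4*(-7/3 - ⅓*8) = -12/7 + 4*(-7/3 - 8/3) = -12/7 + 4*(-5) = -12/7 - 20 = -152/7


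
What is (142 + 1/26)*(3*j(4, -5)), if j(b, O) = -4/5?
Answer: -22158/65 ≈ -340.89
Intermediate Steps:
j(b, O) = -⅘ (j(b, O) = -4*⅕ = -⅘)
(142 + 1/26)*(3*j(4, -5)) = (142 + 1/26)*(3*(-⅘)) = (142 + 1/26)*(-12/5) = (3693/26)*(-12/5) = -22158/65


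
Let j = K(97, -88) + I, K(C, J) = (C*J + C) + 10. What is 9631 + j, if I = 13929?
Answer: 15131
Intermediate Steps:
K(C, J) = 10 + C + C*J (K(C, J) = (C + C*J) + 10 = 10 + C + C*J)
j = 5500 (j = (10 + 97 + 97*(-88)) + 13929 = (10 + 97 - 8536) + 13929 = -8429 + 13929 = 5500)
9631 + j = 9631 + 5500 = 15131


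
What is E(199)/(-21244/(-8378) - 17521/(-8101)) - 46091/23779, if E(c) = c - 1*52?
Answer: 37090532646392/1263808598563 ≈ 29.348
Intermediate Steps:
E(c) = -52 + c (E(c) = c - 52 = -52 + c)
E(199)/(-21244/(-8378) - 17521/(-8101)) - 46091/23779 = (-52 + 199)/(-21244/(-8378) - 17521/(-8101)) - 46091/23779 = 147/(-21244*(-1/8378) - 17521*(-1/8101)) - 46091*1/23779 = 147/(10622/4189 + 17521/8101) - 46091/23779 = 147/(159444291/33935089) - 46091/23779 = 147*(33935089/159444291) - 46091/23779 = 1662819361/53148097 - 46091/23779 = 37090532646392/1263808598563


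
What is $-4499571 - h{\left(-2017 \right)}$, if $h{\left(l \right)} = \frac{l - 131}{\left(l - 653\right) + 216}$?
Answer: $- \frac{1840324897}{409} \approx -4.4996 \cdot 10^{6}$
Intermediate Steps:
$h{\left(l \right)} = \frac{-131 + l}{-437 + l}$ ($h{\left(l \right)} = \frac{-131 + l}{\left(-653 + l\right) + 216} = \frac{-131 + l}{-437 + l}$)
$-4499571 - h{\left(-2017 \right)} = -4499571 - \frac{-131 - 2017}{-437 - 2017} = -4499571 - \frac{1}{-2454} \left(-2148\right) = -4499571 - \left(- \frac{1}{2454}\right) \left(-2148\right) = -4499571 - \frac{358}{409} = - \frac{1840324897}{409}$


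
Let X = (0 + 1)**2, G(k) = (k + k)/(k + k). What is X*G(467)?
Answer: 1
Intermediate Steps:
G(k) = 1 (G(k) = (2*k)/((2*k)) = (2*k)*(1/(2*k)) = 1)
X = 1 (X = 1**2 = 1)
X*G(467) = 1*1 = 1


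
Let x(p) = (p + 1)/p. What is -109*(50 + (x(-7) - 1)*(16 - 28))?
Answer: -39458/7 ≈ -5636.9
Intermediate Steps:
x(p) = (1 + p)/p
-109*(50 + (x(-7) - 1)*(16 - 28)) = -109*(50 + ((1 - 7)/(-7) - 1)*(16 - 28)) = -109*(50 + (-⅐*(-6) - 1)*(-12)) = -109*(50 + (6/7 - 1)*(-12)) = -109*(50 - ⅐*(-12)) = -109*(50 + 12/7) = -109*362/7 = -39458/7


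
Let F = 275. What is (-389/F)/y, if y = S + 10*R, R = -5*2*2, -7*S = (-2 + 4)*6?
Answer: 2723/388300 ≈ 0.0070126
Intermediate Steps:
S = -12/7 (S = -(-2 + 4)*6/7 = -2*6/7 = -1/7*12 = -12/7 ≈ -1.7143)
R = -20 (R = -10*2 = -20)
y = -1412/7 (y = -12/7 + 10*(-20) = -12/7 - 200 = -1412/7 ≈ -201.71)
(-389/F)/y = (-389/275)/(-1412/7) = -389*1/275*(-7/1412) = -389/275*(-7/1412) = 2723/388300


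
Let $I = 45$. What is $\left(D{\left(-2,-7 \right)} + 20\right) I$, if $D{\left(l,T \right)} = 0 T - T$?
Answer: $1215$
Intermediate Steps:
$D{\left(l,T \right)} = - T$ ($D{\left(l,T \right)} = 0 - T = - T$)
$\left(D{\left(-2,-7 \right)} + 20\right) I = \left(\left(-1\right) \left(-7\right) + 20\right) 45 = \left(7 + 20\right) 45 = 27 \cdot 45 = 1215$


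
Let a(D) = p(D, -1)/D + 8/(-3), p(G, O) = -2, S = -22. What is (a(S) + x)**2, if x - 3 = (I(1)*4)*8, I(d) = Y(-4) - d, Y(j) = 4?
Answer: 10125124/1089 ≈ 9297.6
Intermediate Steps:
a(D) = -8/3 - 2/D (a(D) = -2/D + 8/(-3) = -2/D + 8*(-1/3) = -2/D - 8/3 = -8/3 - 2/D)
I(d) = 4 - d
x = 99 (x = 3 + ((4 - 1*1)*4)*8 = 3 + ((4 - 1)*4)*8 = 3 + (3*4)*8 = 3 + 12*8 = 3 + 96 = 99)
(a(S) + x)**2 = ((-8/3 - 2/(-22)) + 99)**2 = ((-8/3 - 2*(-1/22)) + 99)**2 = ((-8/3 + 1/11) + 99)**2 = (-85/33 + 99)**2 = (3182/33)**2 = 10125124/1089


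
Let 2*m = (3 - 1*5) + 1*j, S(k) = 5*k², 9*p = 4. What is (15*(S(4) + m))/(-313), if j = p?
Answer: -3565/939 ≈ -3.7966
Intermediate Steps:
p = 4/9 (p = (⅑)*4 = 4/9 ≈ 0.44444)
j = 4/9 ≈ 0.44444
m = -7/9 (m = ((3 - 1*5) + 1*(4/9))/2 = ((3 - 5) + 4/9)/2 = (-2 + 4/9)/2 = (½)*(-14/9) = -7/9 ≈ -0.77778)
(15*(S(4) + m))/(-313) = (15*(5*4² - 7/9))/(-313) = (15*(5*16 - 7/9))*(-1/313) = (15*(80 - 7/9))*(-1/313) = (15*(713/9))*(-1/313) = (3565/3)*(-1/313) = -3565/939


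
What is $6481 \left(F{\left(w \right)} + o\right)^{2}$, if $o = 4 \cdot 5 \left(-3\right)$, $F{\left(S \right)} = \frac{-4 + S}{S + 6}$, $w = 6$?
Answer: $\frac{835277761}{36} \approx 2.3202 \cdot 10^{7}$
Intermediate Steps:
$F{\left(S \right)} = \frac{-4 + S}{6 + S}$
$o = -60$ ($o = 20 \left(-3\right) = -60$)
$6481 \left(F{\left(w \right)} + o\right)^{2} = 6481 \left(\frac{-4 + 6}{6 + 6} - 60\right)^{2} = 6481 \left(\frac{1}{12} \cdot 2 - 60\right)^{2} = 6481 \left(\frac{1}{6} - 60\right)^{2} = 6481 \left(- \frac{359}{6}\right)^{2} = 6481 \cdot \frac{128881}{36} = \frac{835277761}{36}$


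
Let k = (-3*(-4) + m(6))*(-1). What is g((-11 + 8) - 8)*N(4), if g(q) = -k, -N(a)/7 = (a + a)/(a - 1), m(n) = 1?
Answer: -728/3 ≈ -242.67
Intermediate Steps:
k = -13 (k = (-3*(-4) + 1)*(-1) = (12 + 1)*(-1) = 13*(-1) = -13)
N(a) = -14*a/(-1 + a) (N(a) = -7*(a + a)/(a - 1) = -7*2*a/(-1 + a) = -14*a/(-1 + a))
g(q) = 13 (g(q) = -1*(-13) = 13)
g((-11 + 8) - 8)*N(4) = 13*(-14*4/(-1 + 4)) = 13*(-14*4/3) = 13*(-14*4*⅓) = 13*(-56/3) = -728/3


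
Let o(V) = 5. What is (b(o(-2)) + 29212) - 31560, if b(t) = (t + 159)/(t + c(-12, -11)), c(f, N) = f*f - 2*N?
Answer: -401344/171 ≈ -2347.0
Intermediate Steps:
c(f, N) = f² - 2*N
b(t) = (159 + t)/(166 + t) (b(t) = (t + 159)/(t + ((-12)² - 2*(-11))) = (159 + t)/(t + (144 + 22)) = (159 + t)/(t + 166) = (159 + t)/(166 + t))
(b(o(-2)) + 29212) - 31560 = ((159 + 5)/(166 + 5) + 29212) - 31560 = (164/171 + 29212) - 31560 = 4995416/171 - 31560 = -401344/171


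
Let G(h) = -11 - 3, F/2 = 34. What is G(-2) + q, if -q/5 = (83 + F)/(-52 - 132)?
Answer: -1821/184 ≈ -9.8967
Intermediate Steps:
F = 68 (F = 2*34 = 68)
G(h) = -14
q = 755/184 (q = -5*(83 + 68)/(-52 - 132) = -755/(-184) = -755*(-1)/184 = -5*(-151/184) = 755/184 ≈ 4.1033)
G(-2) + q = -14 + 755/184 = -1821/184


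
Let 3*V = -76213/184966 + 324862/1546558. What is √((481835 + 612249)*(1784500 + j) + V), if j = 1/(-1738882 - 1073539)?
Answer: √315925095399239895073152645429473796532212389058/402261485487567394 ≈ 1.3973e+6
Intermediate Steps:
j = -1/2812421 (j = 1/(-2812421) = -1/2812421 ≈ -3.5557e-7)
V = -9629900027/143030323514 (V = (-76213/184966 + 324862/1546558)/3 = (-76213*1/184966 + 324862*(1/1546558))/3 = (-76213/184966 + 162431/773279)/3 = (⅓)*(-28889700081/143030323514) = -9629900027/143030323514 ≈ -0.067328)
√((481835 + 612249)*(1784500 + j) + V) = √((481835 + 612249)*(1784500 - 1/2812421) - 9629900027/143030323514) = √(1094084*(5018765274499/2812421) - 9629900027/143030323514) = √(5490950786584963916/2812421 - 9629900027/143030323514) = √(785372467404673076820432485457/402261485487567394) = √315925095399239895073152645429473796532212389058/402261485487567394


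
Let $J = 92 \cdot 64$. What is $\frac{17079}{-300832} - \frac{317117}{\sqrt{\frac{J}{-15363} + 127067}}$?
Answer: $- \frac{17079}{300832} - \frac{951351 \sqrt{3332276407131}}{1952124433} \approx -889.67$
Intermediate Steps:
$J = 5888$
$\frac{17079}{-300832} - \frac{317117}{\sqrt{\frac{J}{-15363} + 127067}} = \frac{17079}{-300832} - \frac{317117}{\sqrt{\frac{5888}{-15363} + 127067}} = 17079 \left(- \frac{1}{300832}\right) - \frac{317117}{\sqrt{5888 \left(- \frac{1}{15363}\right) + 127067}} = - \frac{17079}{300832} - \frac{317117}{\sqrt{- \frac{5888}{15363} + 127067}} = - \frac{17079}{300832} - \frac{317117}{\sqrt{\frac{1952124433}{15363}}} = - \frac{17079}{300832} - \frac{317117}{\frac{1}{5121} \sqrt{3332276407131}} = - \frac{17079}{300832} - 317117 \frac{3 \sqrt{3332276407131}}{1952124433} = - \frac{17079}{300832} - \frac{951351 \sqrt{3332276407131}}{1952124433}$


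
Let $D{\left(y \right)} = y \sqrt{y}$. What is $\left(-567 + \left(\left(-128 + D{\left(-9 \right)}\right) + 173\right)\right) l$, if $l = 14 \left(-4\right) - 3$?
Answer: $30798 + 1593 i \approx 30798.0 + 1593.0 i$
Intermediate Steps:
$D{\left(y \right)} = y^{\frac{3}{2}}$
$l = -59$ ($l = -56 - 3 = -59$)
$\left(-567 + \left(\left(-128 + D{\left(-9 \right)}\right) + 173\right)\right) l = \left(-567 + \left(\left(-128 + \left(-9\right)^{\frac{3}{2}}\right) + 173\right)\right) \left(-59\right) = \left(-567 + \left(\left(-128 - 27 i\right) + 173\right)\right) \left(-59\right) = \left(-567 + \left(45 - 27 i\right)\right) \left(-59\right) = \left(-522 - 27 i\right) \left(-59\right) = 30798 + 1593 i$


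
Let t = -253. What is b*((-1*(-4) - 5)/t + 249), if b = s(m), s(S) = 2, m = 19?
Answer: 125996/253 ≈ 498.01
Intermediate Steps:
b = 2
b*((-1*(-4) - 5)/t + 249) = 2*((-1*(-4) - 5)/(-253) + 249) = 2*((4 - 5)*(-1/253) + 249) = 2*(-1*(-1/253) + 249) = 2*(1/253 + 249) = 2*(62998/253) = 125996/253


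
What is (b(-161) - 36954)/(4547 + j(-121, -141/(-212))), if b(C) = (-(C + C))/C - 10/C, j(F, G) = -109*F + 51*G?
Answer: -420460024/202174301 ≈ -2.0797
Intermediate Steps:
b(C) = -2 - 10/C (b(C) = (-2*C)/C - 10/C = -2 - 10/C)
(b(-161) - 36954)/(4547 + j(-121, -141/(-212))) = ((-2 - 10/(-161)) - 36954)/(4547 + (-109*(-121) + 51*(-141/(-212)))) = ((-2 - 10*(-1/161)) - 36954)/(4547 + (13189 + 51*(-141*(-1/212)))) = ((-2 + 10/161) - 36954)/(4547 + (13189 + 51*(141/212))) = (-312/161 - 36954)/(4547 + (13189 + 7191/212)) = -5949906/(161*(4547 + 2803259/212)) = -5949906/(161*3767223/212) = -5949906/161*212/3767223 = -420460024/202174301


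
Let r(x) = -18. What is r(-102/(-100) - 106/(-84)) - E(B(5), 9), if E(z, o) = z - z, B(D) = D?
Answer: -18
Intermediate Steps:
E(z, o) = 0
r(-102/(-100) - 106/(-84)) - E(B(5), 9) = -18 - 1*0 = -18 + 0 = -18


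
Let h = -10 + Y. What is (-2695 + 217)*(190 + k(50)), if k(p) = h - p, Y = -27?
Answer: -255234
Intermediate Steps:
h = -37 (h = -10 - 27 = -37)
k(p) = -37 - p
(-2695 + 217)*(190 + k(50)) = (-2695 + 217)*(190 + (-37 - 1*50)) = -2478*(190 + (-37 - 50)) = -2478*(190 - 87) = -2478*103 = -255234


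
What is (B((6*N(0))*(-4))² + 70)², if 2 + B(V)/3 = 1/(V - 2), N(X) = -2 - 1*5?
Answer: 8497044270961/759333136 ≈ 11190.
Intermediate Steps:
N(X) = -7 (N(X) = -2 - 5 = -7)
B(V) = -6 + 3/(-2 + V) (B(V) = -6 + 3/(V - 2) = -6 + 3/(-2 + V))
(B((6*N(0))*(-4))² + 70)² = ((3*(5 - 2*6*(-7)*(-4))/(-2 + (6*(-7))*(-4)))² + 70)² = ((3*(5 - (-84)*(-4))/(-2 - 42*(-4)))² + 70)² = ((3*(5 - 2*168)/(-2 + 168))² + 70)² = ((3*(5 - 336)/166)² + 70)² = ((3*(1/166)*(-331))² + 70)² = ((-993/166)² + 70)² = (986049/27556 + 70)² = (2914969/27556)² = 8497044270961/759333136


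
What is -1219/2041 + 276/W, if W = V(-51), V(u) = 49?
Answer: 503585/100009 ≈ 5.0354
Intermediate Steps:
W = 49
-1219/2041 + 276/W = -1219/2041 + 276/49 = 503585/100009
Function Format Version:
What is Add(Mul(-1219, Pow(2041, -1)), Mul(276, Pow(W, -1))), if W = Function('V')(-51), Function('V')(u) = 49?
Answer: Rational(503585, 100009) ≈ 5.0354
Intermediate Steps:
W = 49
Add(Mul(-1219, Pow(2041, -1)), Mul(276, Pow(W, -1))) = Add(Mul(-1219, Pow(2041, -1)), Mul(276, Pow(49, -1))) = Add(Mul(-1219, Rational(1, 2041)), Mul(276, Rational(1, 49))) = Add(Rational(-1219, 2041), Rational(276, 49)) = Rational(503585, 100009)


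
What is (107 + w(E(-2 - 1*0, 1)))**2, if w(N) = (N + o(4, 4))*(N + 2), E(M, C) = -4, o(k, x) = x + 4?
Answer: 9801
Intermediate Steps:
o(k, x) = 4 + x
w(N) = (2 + N)*(8 + N) (w(N) = (N + (4 + 4))*(N + 2) = (N + 8)*(2 + N) = (8 + N)*(2 + N) = (2 + N)*(8 + N))
(107 + w(E(-2 - 1*0, 1)))**2 = (107 + (16 + (-4)**2 + 10*(-4)))**2 = (107 + (16 + 16 - 40))**2 = (107 - 8)**2 = 99**2 = 9801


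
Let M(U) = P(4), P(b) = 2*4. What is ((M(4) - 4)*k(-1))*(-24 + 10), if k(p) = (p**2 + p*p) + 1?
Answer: -168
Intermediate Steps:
P(b) = 8
M(U) = 8
k(p) = 1 + 2*p**2 (k(p) = (p**2 + p**2) + 1 = 2*p**2 + 1 = 1 + 2*p**2)
((M(4) - 4)*k(-1))*(-24 + 10) = ((8 - 4)*(1 + 2*(-1)**2))*(-24 + 10) = (4*(1 + 2*1))*(-14) = (4*(1 + 2))*(-14) = (4*3)*(-14) = 12*(-14) = -168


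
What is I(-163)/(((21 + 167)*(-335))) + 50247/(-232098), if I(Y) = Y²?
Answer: -1555194637/2436255340 ≈ -0.63835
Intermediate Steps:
I(-163)/(((21 + 167)*(-335))) + 50247/(-232098) = (-163)²/(((21 + 167)*(-335))) + 50247/(-232098) = 26569/((188*(-335))) + 50247*(-1/232098) = 26569/(-62980) - 16749/77366 = 26569*(-1/62980) - 16749/77366 = -26569/62980 - 16749/77366 = -1555194637/2436255340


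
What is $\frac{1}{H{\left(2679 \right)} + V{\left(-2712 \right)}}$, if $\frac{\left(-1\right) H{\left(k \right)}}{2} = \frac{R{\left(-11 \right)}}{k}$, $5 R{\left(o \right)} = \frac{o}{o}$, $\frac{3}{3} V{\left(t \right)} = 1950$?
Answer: $\frac{13395}{26120248} \approx 0.00051282$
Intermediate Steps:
$V{\left(t \right)} = 1950$
$R{\left(o \right)} = \frac{1}{5}$ ($R{\left(o \right)} = \frac{o \frac{1}{o}}{5} = \frac{1}{5} \cdot 1 = \frac{1}{5}$)
$H{\left(k \right)} = - \frac{2}{5 k}$ ($H{\left(k \right)} = - 2 \frac{1}{5 k} = - \frac{2}{5 k}$)
$\frac{1}{H{\left(2679 \right)} + V{\left(-2712 \right)}} = \frac{1}{- \frac{2}{5 \cdot 2679} + 1950} = \frac{1}{\left(- \frac{2}{5}\right) \frac{1}{2679} + 1950} = \frac{1}{- \frac{2}{13395} + 1950} = \frac{1}{\frac{26120248}{13395}} = \frac{13395}{26120248}$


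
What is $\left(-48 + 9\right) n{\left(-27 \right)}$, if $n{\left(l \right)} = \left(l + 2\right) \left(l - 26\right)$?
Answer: $-51675$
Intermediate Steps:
$n{\left(l \right)} = \left(-26 + l\right) \left(2 + l\right)$ ($n{\left(l \right)} = \left(2 + l\right) \left(-26 + l\right) = \left(-26 + l\right) \left(2 + l\right)$)
$\left(-48 + 9\right) n{\left(-27 \right)} = \left(-48 + 9\right) \left(-52 + \left(-27\right)^{2} - -648\right) = - 39 \left(-52 + 729 + 648\right) = \left(-39\right) 1325 = -51675$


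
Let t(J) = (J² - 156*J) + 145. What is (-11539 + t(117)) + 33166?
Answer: 17209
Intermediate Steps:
t(J) = 145 + J² - 156*J
(-11539 + t(117)) + 33166 = (-11539 + (145 + 117² - 156*117)) + 33166 = (-11539 + (145 + 13689 - 18252)) + 33166 = (-11539 - 4418) + 33166 = -15957 + 33166 = 17209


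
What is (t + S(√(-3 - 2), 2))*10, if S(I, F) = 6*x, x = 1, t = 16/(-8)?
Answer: 40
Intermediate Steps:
t = -2 (t = 16*(-⅛) = -2)
S(I, F) = 6 (S(I, F) = 6*1 = 6)
(t + S(√(-3 - 2), 2))*10 = (-2 + 6)*10 = 4*10 = 40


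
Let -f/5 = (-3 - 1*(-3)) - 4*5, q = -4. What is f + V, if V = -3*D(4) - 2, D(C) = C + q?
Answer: 98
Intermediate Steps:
D(C) = -4 + C (D(C) = C - 4 = -4 + C)
f = 100 (f = -5*((-3 - 1*(-3)) - 4*5) = -5*((-3 + 3) - 20) = -5*(0 - 20) = -5*(-20) = 100)
V = -2 (V = -3*(-4 + 4) - 2 = -3*0 - 2 = 0 - 2 = -2)
f + V = 100 - 2 = 98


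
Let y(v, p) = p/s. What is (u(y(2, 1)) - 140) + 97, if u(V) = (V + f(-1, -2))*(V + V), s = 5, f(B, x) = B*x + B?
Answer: -1063/25 ≈ -42.520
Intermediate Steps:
f(B, x) = B + B*x
y(v, p) = p/5
u(V) = 2*V*(1 + V) (u(V) = (V - (1 - 2))*(V + V) = (V - 1*(-1))*(2*V) = (V + 1)*(2*V) = (1 + V)*(2*V) = 2*V*(1 + V))
(u(y(2, 1)) - 140) + 97 = (2*((1/5)*1)*(1 + (1/5)*1) - 140) + 97 = (2*(1/5)*(1 + 1/5) - 140) + 97 = (2*(1/5)*(6/5) - 140) + 97 = (12/25 - 140) + 97 = -3488/25 + 97 = -1063/25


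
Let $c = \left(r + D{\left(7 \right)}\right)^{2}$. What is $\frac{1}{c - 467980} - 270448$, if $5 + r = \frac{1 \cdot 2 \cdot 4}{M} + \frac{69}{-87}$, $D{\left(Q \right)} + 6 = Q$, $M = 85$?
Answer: $- \frac{768996605690151953}{2843417609611} \approx -2.7045 \cdot 10^{5}$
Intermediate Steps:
$D{\left(Q \right)} = -6 + Q$
$r = - \frac{14048}{2465}$ ($r = -5 + \left(\frac{1 \cdot 2 \cdot 4}{85} + \frac{69}{-87}\right) = -5 + \left(2 \cdot 4 \cdot \frac{1}{85} + 69 \left(- \frac{1}{87}\right)\right) = -5 + \left(8 \cdot \frac{1}{85} - \frac{23}{29}\right) = -5 + \left(\frac{8}{85} - \frac{23}{29}\right) = -5 - \frac{1723}{2465} = - \frac{14048}{2465} \approx -5.699$)
$c = \frac{134165889}{6076225}$ ($c = \left(- \frac{14048}{2465} + \left(-6 + 7\right)\right)^{2} = \left(- \frac{14048}{2465} + 1\right)^{2} = \left(- \frac{11583}{2465}\right)^{2} = \frac{134165889}{6076225} \approx 22.08$)
$\frac{1}{c - 467980} - 270448 = \frac{1}{\frac{134165889}{6076225} - 467980} - 270448 = \frac{1}{- \frac{2843417609611}{6076225}} - 270448 = - \frac{6076225}{2843417609611} - 270448 = - \frac{768996605690151953}{2843417609611}$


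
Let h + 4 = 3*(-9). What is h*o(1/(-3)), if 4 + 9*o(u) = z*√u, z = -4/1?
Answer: 124/9 + 124*I*√3/27 ≈ 13.778 + 7.9546*I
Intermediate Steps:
h = -31 (h = -4 + 3*(-9) = -4 - 27 = -31)
z = -4 (z = -4*1 = -4)
o(u) = -4/9 - 4*√u/9 (o(u) = -4/9 + (-4*√u)/9 = -4/9 - 4*√u/9)
h*o(1/(-3)) = -31*(-4/9 - 4*I*√3/3/9) = -31*(-4/9 - 4*I*√3/27) = 124/9 + 124*I*√3/27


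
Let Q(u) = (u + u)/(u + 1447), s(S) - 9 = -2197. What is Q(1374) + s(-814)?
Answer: -6169600/2821 ≈ -2187.0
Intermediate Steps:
s(S) = -2188 (s(S) = 9 - 2197 = -2188)
Q(u) = 2*u/(1447 + u) (Q(u) = (2*u)/(1447 + u) = 2*u/(1447 + u))
Q(1374) + s(-814) = 2*1374/(1447 + 1374) - 2188 = 2*1374/2821 - 2188 = 2*1374*(1/2821) - 2188 = 2748/2821 - 2188 = -6169600/2821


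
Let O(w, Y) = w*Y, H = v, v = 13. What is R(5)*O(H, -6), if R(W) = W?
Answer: -390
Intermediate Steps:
H = 13
O(w, Y) = Y*w
R(5)*O(H, -6) = 5*(-6*13) = 5*(-78) = -390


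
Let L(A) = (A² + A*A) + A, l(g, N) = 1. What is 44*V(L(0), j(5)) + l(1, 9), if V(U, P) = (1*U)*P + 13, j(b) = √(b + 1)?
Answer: 573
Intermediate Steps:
j(b) = √(1 + b)
L(A) = A + 2*A² (L(A) = (A² + A²) + A = 2*A² + A = A + 2*A²)
V(U, P) = 13 + P*U (V(U, P) = U*P + 13 = P*U + 13 = 13 + P*U)
44*V(L(0), j(5)) + l(1, 9) = 44*(13 + √(1 + 5)*(0*(1 + 2*0))) + 1 = 44*(13 + √6*(0*(1 + 0))) + 1 = 44*(13 + √6*(0*1)) + 1 = 44*(13 + √6*0) + 1 = 44*(13 + 0) + 1 = 44*13 + 1 = 572 + 1 = 573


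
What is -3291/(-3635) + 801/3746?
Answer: 15239721/13616710 ≈ 1.1192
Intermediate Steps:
-3291/(-3635) + 801/3746 = -3291*(-1/3635) + 801*(1/3746) = 3291/3635 + 801/3746 = 15239721/13616710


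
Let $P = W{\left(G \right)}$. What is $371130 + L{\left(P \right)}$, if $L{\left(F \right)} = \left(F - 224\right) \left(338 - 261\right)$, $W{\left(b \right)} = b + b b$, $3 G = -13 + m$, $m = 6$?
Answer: $\frac{3187094}{9} \approx 3.5412 \cdot 10^{5}$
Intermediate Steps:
$G = - \frac{7}{3}$ ($G = \frac{-13 + 6}{3} = \frac{1}{3} \left(-7\right) = - \frac{7}{3} \approx -2.3333$)
$W{\left(b \right)} = b + b^{2}$
$P = \frac{28}{9}$ ($P = - \frac{7 \left(1 - \frac{7}{3}\right)}{3} = \left(- \frac{7}{3}\right) \left(- \frac{4}{3}\right) = \frac{28}{9} \approx 3.1111$)
$L{\left(F \right)} = -17248 + 77 F$ ($L{\left(F \right)} = \left(-224 + F\right) 77 = -17248 + 77 F$)
$371130 + L{\left(P \right)} = 371130 + \left(-17248 + 77 \cdot \frac{28}{9}\right) = 371130 + \left(-17248 + \frac{2156}{9}\right) = 371130 - \frac{153076}{9} = \frac{3187094}{9}$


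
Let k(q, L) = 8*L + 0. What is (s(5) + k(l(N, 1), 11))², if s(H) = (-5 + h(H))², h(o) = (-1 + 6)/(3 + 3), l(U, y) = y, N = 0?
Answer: 14386849/1296 ≈ 11101.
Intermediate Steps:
h(o) = ⅚ (h(o) = 5/6 = 5*(⅙) = ⅚)
k(q, L) = 8*L
s(H) = 625/36 (s(H) = (-5 + ⅚)² = (-25/6)² = 625/36)
(s(5) + k(l(N, 1), 11))² = (625/36 + 8*11)² = (625/36 + 88)² = (3793/36)² = 14386849/1296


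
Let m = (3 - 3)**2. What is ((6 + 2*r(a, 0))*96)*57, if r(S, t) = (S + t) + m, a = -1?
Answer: 21888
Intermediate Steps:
m = 0 (m = 0**2 = 0)
r(S, t) = S + t (r(S, t) = (S + t) + 0 = S + t)
((6 + 2*r(a, 0))*96)*57 = ((6 + 2*(-1 + 0))*96)*57 = ((6 + 2*(-1))*96)*57 = ((6 - 2)*96)*57 = (4*96)*57 = 384*57 = 21888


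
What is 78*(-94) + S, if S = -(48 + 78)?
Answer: -7458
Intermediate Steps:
S = -126 (S = -1*126 = -126)
78*(-94) + S = 78*(-94) - 126 = -7332 - 126 = -7458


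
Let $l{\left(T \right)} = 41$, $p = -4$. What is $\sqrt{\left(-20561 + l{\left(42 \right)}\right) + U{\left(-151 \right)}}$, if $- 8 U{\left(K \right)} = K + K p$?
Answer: $\frac{i \sqrt{329226}}{4} \approx 143.45 i$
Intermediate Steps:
$U{\left(K \right)} = \frac{3 K}{8}$ ($U{\left(K \right)} = - \frac{K + K \left(-4\right)}{8} = - \frac{K - 4 K}{8} = - \frac{\left(-3\right) K}{8} = \frac{3 K}{8}$)
$\sqrt{\left(-20561 + l{\left(42 \right)}\right) + U{\left(-151 \right)}} = \sqrt{\left(-20561 + 41\right) + \frac{3}{8} \left(-151\right)} = \sqrt{-20520 - \frac{453}{8}} = \sqrt{- \frac{164613}{8}} = \frac{i \sqrt{329226}}{4}$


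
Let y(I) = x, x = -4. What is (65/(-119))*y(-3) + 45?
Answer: 5615/119 ≈ 47.185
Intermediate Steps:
y(I) = -4
(65/(-119))*y(-3) + 45 = (65/(-119))*(-4) + 45 = (65*(-1/119))*(-4) + 45 = -65/119*(-4) + 45 = 260/119 + 45 = 5615/119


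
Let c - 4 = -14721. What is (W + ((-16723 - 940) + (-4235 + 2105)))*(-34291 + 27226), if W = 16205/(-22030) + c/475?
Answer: 58625599791951/418570 ≈ 1.4006e+8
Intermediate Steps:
c = -14717 (c = 4 - 14721 = -14717)
W = -66382577/2092850 (W = 16205/(-22030) - 14717/475 = 16205*(-1/22030) - 14717*1/475 = -3241/4406 - 14717/475 = -66382577/2092850 ≈ -31.719)
(W + ((-16723 - 940) + (-4235 + 2105)))*(-34291 + 27226) = (-66382577/2092850 + ((-16723 - 940) + (-4235 + 2105)))*(-34291 + 27226) = (-66382577/2092850 + (-17663 - 2130))*(-7065) = (-66382577/2092850 - 19793)*(-7065) = -41490162627/2092850*(-7065) = 58625599791951/418570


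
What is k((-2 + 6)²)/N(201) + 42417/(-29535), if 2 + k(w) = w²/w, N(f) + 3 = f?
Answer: -120986/88605 ≈ -1.3655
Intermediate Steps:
N(f) = -3 + f
k(w) = -2 + w (k(w) = -2 + w²/w = -2 + w)
k((-2 + 6)²)/N(201) + 42417/(-29535) = (-2 + (-2 + 6)²)/(-3 + 201) + 42417/(-29535) = (-2 + 4²)/198 + 42417*(-1/29535) = (-2 + 16)*(1/198) - 14139/9845 = 14*(1/198) - 14139/9845 = 7/99 - 14139/9845 = -120986/88605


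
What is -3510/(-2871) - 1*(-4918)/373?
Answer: 1714312/118987 ≈ 14.408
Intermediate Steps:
-3510/(-2871) - 1*(-4918)/373 = -3510*(-1/2871) + 4918*(1/373) = 390/319 + 4918/373 = 1714312/118987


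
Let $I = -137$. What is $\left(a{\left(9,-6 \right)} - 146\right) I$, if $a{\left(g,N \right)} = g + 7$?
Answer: $17810$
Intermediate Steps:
$a{\left(g,N \right)} = 7 + g$
$\left(a{\left(9,-6 \right)} - 146\right) I = \left(\left(7 + 9\right) - 146\right) \left(-137\right) = \left(16 - 146\right) \left(-137\right) = \left(-130\right) \left(-137\right) = 17810$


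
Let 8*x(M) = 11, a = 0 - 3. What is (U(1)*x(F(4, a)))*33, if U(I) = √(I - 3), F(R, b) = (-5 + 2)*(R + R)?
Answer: 363*I*√2/8 ≈ 64.17*I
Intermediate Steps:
a = -3
F(R, b) = -6*R
U(I) = √(-3 + I)
x(M) = 11/8 (x(M) = (⅛)*11 = 11/8)
(U(1)*x(F(4, a)))*33 = (√(-3 + 1)*(11/8))*33 = (√(-2)*(11/8))*33 = ((I*√2)*(11/8))*33 = (11*I*√2/8)*33 = 363*I*√2/8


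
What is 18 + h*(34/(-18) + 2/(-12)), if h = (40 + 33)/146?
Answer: 611/36 ≈ 16.972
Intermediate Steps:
h = ½ (h = 73*(1/146) = ½ ≈ 0.50000)
18 + h*(34/(-18) + 2/(-12)) = 18 + (34/(-18) + 2/(-12))/2 = 18 + (34*(-1/18) + 2*(-1/12))/2 = 18 + (-17/9 - ⅙)/2 = 18 + (½)*(-37/18) = 18 - 37/36 = 611/36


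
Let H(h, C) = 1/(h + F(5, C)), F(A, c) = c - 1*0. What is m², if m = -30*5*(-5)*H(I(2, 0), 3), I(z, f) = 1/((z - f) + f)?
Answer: 2250000/49 ≈ 45918.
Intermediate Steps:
F(A, c) = c (F(A, c) = c + 0 = c)
I(z, f) = 1/z
H(h, C) = 1/(C + h) (H(h, C) = 1/(h + C) = 1/(C + h))
m = 1500/7 (m = -30*5*(-5)/(3 + 1/2) = -(-750)/(3 + ½) = -(-750)/7/2 = -(-750)*2/7 = -30*(-50/7) = 1500/7 ≈ 214.29)
m² = (1500/7)² = 2250000/49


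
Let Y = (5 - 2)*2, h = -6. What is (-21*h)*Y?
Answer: 756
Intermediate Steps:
Y = 6 (Y = 3*2 = 6)
(-21*h)*Y = -21*(-6)*6 = 126*6 = 756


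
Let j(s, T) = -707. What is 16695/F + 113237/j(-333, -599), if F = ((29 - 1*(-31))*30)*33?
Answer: -149210543/933240 ≈ -159.88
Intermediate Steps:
F = 59400 (F = ((29 + 31)*30)*33 = (60*30)*33 = 1800*33 = 59400)
16695/F + 113237/j(-333, -599) = 16695/59400 + 113237/(-707) = 16695*(1/59400) + 113237*(-1/707) = 371/1320 - 113237/707 = -149210543/933240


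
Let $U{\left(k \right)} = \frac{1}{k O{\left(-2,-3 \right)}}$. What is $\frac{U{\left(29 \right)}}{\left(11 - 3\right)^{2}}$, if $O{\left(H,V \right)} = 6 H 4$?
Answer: $- \frac{1}{89088} \approx -1.1225 \cdot 10^{-5}$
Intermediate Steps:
$O{\left(H,V \right)} = 24 H$
$U{\left(k \right)} = - \frac{1}{48 k}$ ($U{\left(k \right)} = \frac{1}{k 24 \left(-2\right)} = \frac{1}{k \left(-48\right)} = \frac{1}{\left(-48\right) k} = - \frac{1}{48 k}$)
$\frac{U{\left(29 \right)}}{\left(11 - 3\right)^{2}} = \frac{\left(- \frac{1}{48}\right) \frac{1}{29}}{\left(11 - 3\right)^{2}} = \frac{\left(- \frac{1}{48}\right) \frac{1}{29}}{8^{2}} = - \frac{1}{1392 \cdot 64} = \left(- \frac{1}{1392}\right) \frac{1}{64} = - \frac{1}{89088}$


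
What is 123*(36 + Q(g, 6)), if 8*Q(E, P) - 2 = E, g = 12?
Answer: 18573/4 ≈ 4643.3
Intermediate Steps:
Q(E, P) = 1/4 + E/8
123*(36 + Q(g, 6)) = 123*(36 + (1/4 + (1/8)*12)) = 123*(36 + (1/4 + 3/2)) = 123*(36 + 7/4) = 123*(151/4) = 18573/4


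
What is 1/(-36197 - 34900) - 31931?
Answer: -2270198308/71097 ≈ -31931.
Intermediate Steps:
1/(-36197 - 34900) - 31931 = 1/(-71097) - 31931 = -1/71097 - 31931 = -2270198308/71097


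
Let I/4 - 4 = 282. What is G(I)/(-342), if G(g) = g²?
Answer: -654368/171 ≈ -3826.7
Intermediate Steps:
I = 1144 (I = 16 + 4*282 = 16 + 1128 = 1144)
G(I)/(-342) = 1144²/(-342) = 1308736*(-1/342) = -654368/171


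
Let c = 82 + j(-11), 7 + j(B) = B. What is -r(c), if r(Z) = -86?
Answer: 86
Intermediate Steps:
j(B) = -7 + B
c = 64 (c = 82 + (-7 - 11) = 82 - 18 = 64)
-r(c) = -1*(-86) = 86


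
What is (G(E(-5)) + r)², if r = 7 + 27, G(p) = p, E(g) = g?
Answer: 841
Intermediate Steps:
r = 34
(G(E(-5)) + r)² = (-5 + 34)² = 29² = 841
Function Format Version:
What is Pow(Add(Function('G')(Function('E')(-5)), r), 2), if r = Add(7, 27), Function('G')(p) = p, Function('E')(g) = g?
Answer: 841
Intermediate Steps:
r = 34
Pow(Add(Function('G')(Function('E')(-5)), r), 2) = Pow(Add(-5, 34), 2) = Pow(29, 2) = 841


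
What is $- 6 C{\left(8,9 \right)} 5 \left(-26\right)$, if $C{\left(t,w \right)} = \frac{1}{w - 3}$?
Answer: $130$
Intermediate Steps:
$C{\left(t,w \right)} = \frac{1}{-3 + w}$
$- 6 C{\left(8,9 \right)} 5 \left(-26\right) = - \frac{6}{-3 + 9} \cdot 5 \left(-26\right) = - \frac{6}{6} \left(-130\right) = \left(-6\right) \frac{1}{6} \left(-130\right) = \left(-1\right) \left(-130\right) = 130$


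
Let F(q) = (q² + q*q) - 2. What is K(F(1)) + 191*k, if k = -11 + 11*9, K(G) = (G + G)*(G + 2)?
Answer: 16808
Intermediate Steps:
F(q) = -2 + 2*q² (F(q) = (q² + q²) - 2 = 2*q² - 2 = -2 + 2*q²)
K(G) = 2*G*(2 + G) (K(G) = (2*G)*(2 + G) = 2*G*(2 + G))
k = 88 (k = -11 + 99 = 88)
K(F(1)) + 191*k = 2*(-2 + 2*1²)*(2 + (-2 + 2*1²)) + 191*88 = 2*(-2 + 2*1)*(2 + (-2 + 2*1)) + 16808 = 2*(-2 + 2)*(2 + (-2 + 2)) + 16808 = 2*0*(2 + 0) + 16808 = 2*0*2 + 16808 = 0 + 16808 = 16808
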